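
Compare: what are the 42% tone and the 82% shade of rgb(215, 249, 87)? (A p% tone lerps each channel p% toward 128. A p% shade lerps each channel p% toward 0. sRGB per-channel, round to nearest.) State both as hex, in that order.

42% tone:
  R: 215 + 0.42×(128−215) = 215 − 36.54 = 178.46 → 178
  G: 249 + 0.42×(128−249) = 249 − 50.82 = 198.18 → 198
  B: 87 + 0.42×(128−87) = 87 + 17.22 = 104.22 → 104
  → #B2C668
82% shade:
  R: 215 + 0.82×(0−215) = 215 − 176.3 = 38.7 → 39
  G: 249 − 204.18 = 44.82 → 45
  B: 87 + 0.82×(0−87) = 87 − 71.34 = 15.66 → 16
  → #272D10

#B2C668, #272D10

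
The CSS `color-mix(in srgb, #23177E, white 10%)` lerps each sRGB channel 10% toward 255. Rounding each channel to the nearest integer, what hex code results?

#23177E is rgb(35, 23, 126).
Lerp each channel 10% toward 255:
  R: 35 + 0.1×(255−35) = 35 + 22 = 57 → 57
  G: 23 + 23.2 = 46.2 → 46
  B: 126 + 12.9 = 138.9 → 139
rgb(57, 46, 139) = #392E8B.

#392E8B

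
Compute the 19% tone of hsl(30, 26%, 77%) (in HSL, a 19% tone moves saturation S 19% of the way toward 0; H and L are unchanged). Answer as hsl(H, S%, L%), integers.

hsl(30, 21%, 77%)

S moves 19% from 26 toward 0: 26 − 4.94 = 21.06 → 21.
H and L are unchanged.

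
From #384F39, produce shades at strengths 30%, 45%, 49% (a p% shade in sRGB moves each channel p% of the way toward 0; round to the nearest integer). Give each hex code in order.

#384F39 is rgb(56, 79, 57).
30%: (56 − 16.8 = 39.2→39, 79 − 23.7 = 55.3→55, 57 − 17.1 = 39.9→40) → #273728
45%: (56 − 25.2 = 30.8→31, 79 − 35.55 = 43.45→43, 57 − 25.65 = 31.35→31) → #1F2B1F
49%: (56 − 27.44 = 28.56→29, 79 − 38.71 = 40.29→40, 57 − 27.93 = 29.07→29) → #1D281D

#273728, #1F2B1F, #1D281D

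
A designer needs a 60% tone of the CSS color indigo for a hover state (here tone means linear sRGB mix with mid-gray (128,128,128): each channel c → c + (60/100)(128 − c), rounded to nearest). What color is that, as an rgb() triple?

rgb(107, 77, 129)

CSS indigo is rgb(75, 0, 130).
Lerp each channel 60% toward 128:
  R: 75 + 31.8 = 106.8 → 107
  G: 0 + 0.6×(128−0) = 0 + 76.8 = 76.8 → 77
  B: 130 + 0.6×(128−130) = 130 − 1.2 = 128.8 → 129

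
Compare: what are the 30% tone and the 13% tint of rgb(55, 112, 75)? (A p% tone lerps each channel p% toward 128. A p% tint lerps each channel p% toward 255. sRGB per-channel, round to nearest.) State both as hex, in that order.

#4D755B, #518362

30% tone:
  R: 55 + 21.9 = 76.9 → 77
  G: 112 + 4.8 = 116.8 → 117
  B: 75 + 15.9 = 90.9 → 91
  → #4D755B
13% tint:
  R: 55 + 0.13×(255−55) = 55 + 26 = 81 → 81
  G: 112 + 18.59 = 130.59 → 131
  B: 75 + 0.13×(255−75) = 75 + 23.4 = 98.4 → 98
  → #518362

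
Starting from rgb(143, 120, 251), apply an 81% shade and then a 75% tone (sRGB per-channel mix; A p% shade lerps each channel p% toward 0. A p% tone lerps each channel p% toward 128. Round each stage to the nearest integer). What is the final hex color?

Lerp each channel 81% toward 0:
  R: 143 − 115.83 = 27.17 → 27
  G: 120 + 0.81×(0−120) = 120 − 97.2 = 22.8 → 23
  B: 251 − 203.31 = 47.69 → 48
After the shade: rgb(27, 23, 48) = #1B1730.
A 75% tone moves each channel 75% toward 128:
  R: 27 + 0.75×(128−27) = 27 + 75.75 = 102.75 → 103
  G: 23 + 78.75 = 101.75 → 102
  B: 48 + 0.75×(128−48) = 48 + 60 = 108 → 108
rgb(103, 102, 108) = #67666C.

#67666C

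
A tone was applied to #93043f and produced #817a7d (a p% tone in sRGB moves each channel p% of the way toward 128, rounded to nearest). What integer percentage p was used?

#93043f is rgb(147, 4, 63); #817a7d is rgb(129, 122, 125).
On the G channel (widest range): 122 ≈ 4 + (p/100)(128 − 4), so p ≈ 100×(122 − 4)/(128 − 4) = 11800/124 = 95.16.
p = 95 reproduces all three channels after rounding.

95%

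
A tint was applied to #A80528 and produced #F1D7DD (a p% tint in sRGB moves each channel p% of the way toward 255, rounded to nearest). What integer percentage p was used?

#A80528 is rgb(168, 5, 40); #F1D7DD is rgb(241, 215, 221).
On the G channel (widest range): 215 ≈ 5 + (p/100)(255 − 5), so p ≈ 100×(215 − 5)/(255 − 5) = 21000/250 = 84.00.
p = 84 reproduces all three channels after rounding.

84%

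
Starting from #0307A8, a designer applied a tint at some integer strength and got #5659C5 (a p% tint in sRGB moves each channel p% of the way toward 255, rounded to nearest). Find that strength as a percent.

33%

#0307A8 is rgb(3, 7, 168); #5659C5 is rgb(86, 89, 197).
On the R channel (widest range): 86 ≈ 3 + (p/100)(255 − 3), so p ≈ 100×(86 − 3)/(255 − 3) = 8300/252 = 32.94.
p = 33 reproduces all three channels after rounding.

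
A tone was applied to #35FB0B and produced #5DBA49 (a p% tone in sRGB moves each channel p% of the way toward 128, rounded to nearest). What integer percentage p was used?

53%

#35FB0B is rgb(53, 251, 11); #5DBA49 is rgb(93, 186, 73).
On the G channel (widest range): 186 ≈ 251 + (p/100)(128 − 251), so p ≈ 100×(186 − 251)/(128 − 251) = -6500/-123 = 52.85.
p = 53 reproduces all three channels after rounding.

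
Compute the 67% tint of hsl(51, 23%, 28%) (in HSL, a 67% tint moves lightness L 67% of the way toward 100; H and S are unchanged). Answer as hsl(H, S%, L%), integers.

L moves 67% from 28 toward 100: 28 + 48.24 = 76.24 → 76.
H and S are unchanged.

hsl(51, 23%, 76%)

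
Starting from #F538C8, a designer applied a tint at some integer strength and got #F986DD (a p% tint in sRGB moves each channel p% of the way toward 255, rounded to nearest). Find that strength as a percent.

#F538C8 is rgb(245, 56, 200); #F986DD is rgb(249, 134, 221).
On the G channel (widest range): 134 ≈ 56 + (p/100)(255 − 56), so p ≈ 100×(134 − 56)/(255 − 56) = 7800/199 = 39.20.
p = 39 reproduces all three channels after rounding.

39%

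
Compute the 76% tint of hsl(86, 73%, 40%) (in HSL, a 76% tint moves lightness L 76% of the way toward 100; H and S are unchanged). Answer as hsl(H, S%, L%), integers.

hsl(86, 73%, 86%)

L moves 76% from 40 toward 100: 40 + 45.6 = 85.6 → 86.
H and S are unchanged.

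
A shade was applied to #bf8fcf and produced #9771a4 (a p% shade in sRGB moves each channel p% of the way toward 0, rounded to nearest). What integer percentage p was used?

21%

#bf8fcf is rgb(191, 143, 207); #9771a4 is rgb(151, 113, 164).
On the B channel (widest range): 164 ≈ 207 + (p/100)(0 − 207), so p ≈ 100×(164 − 207)/(0 − 207) = -4300/-207 = 20.77.
p = 21 reproduces all three channels after rounding.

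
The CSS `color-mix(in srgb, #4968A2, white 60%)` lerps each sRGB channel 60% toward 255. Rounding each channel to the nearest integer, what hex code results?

#B6C3DA

#4968A2 is rgb(73, 104, 162).
Per channel, c → c + 0.6(255 − c):
  R: 73 + 109.2 = 182.2 → 182
  G: 104 + 90.6 = 194.6 → 195
  B: 162 + 55.8 = 217.8 → 218
rgb(182, 195, 218) = #B6C3DA.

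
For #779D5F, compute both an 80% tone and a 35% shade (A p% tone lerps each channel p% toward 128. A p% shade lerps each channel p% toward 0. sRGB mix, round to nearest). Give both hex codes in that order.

#7E8679, #4D663E

#779D5F is rgb(119, 157, 95).
80% tone:
  R: 119 + 0.8×(128−119) = 119 + 7.2 = 126.2 → 126
  G: 157 − 23.2 = 133.8 → 134
  B: 95 + 0.8×(128−95) = 95 + 26.4 = 121.4 → 121
  → #7E8679
35% shade:
  R: 119 − 41.65 = 77.35 → 77
  G: 157 + 0.35×(0−157) = 157 − 54.95 = 102.05 → 102
  B: 95 + 0.35×(0−95) = 95 − 33.25 = 61.75 → 62
  → #4D663E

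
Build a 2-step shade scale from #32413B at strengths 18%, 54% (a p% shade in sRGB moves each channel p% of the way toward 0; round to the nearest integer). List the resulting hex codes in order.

#32413B is rgb(50, 65, 59).
18%: (50 − 9 = 41→41, 65 − 11.7 = 53.3→53, 59 − 10.62 = 48.38→48) → #293530
54%: (50 − 27 = 23→23, 65 − 35.1 = 29.9→30, 59 − 31.86 = 27.14→27) → #171E1B

#293530, #171E1B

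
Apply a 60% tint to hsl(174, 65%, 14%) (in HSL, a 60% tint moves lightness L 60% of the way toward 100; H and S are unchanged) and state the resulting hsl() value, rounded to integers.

L moves 60% from 14 toward 100: 14 + 51.6 = 65.6 → 66.
H and S are unchanged.

hsl(174, 65%, 66%)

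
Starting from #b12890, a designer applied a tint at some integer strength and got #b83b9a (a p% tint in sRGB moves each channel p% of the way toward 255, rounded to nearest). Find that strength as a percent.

#b12890 is rgb(177, 40, 144); #b83b9a is rgb(184, 59, 154).
On the G channel (widest range): 59 ≈ 40 + (p/100)(255 − 40), so p ≈ 100×(59 − 40)/(255 − 40) = 1900/215 = 8.84.
p = 9 reproduces all three channels after rounding.

9%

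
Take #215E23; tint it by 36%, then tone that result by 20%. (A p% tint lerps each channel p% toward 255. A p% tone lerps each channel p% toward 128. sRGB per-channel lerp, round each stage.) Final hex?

#215E23 is rgb(33, 94, 35).
Per channel, c → c + 0.36(255 − c):
  R: 33 + 0.36×(255−33) = 33 + 79.92 = 112.92 → 113
  G: 94 + 57.96 = 151.96 → 152
  B: 35 + 79.2 = 114.2 → 114
After the tint: rgb(113, 152, 114) = #719872.
Per channel, c → c + 0.2(128 − c):
  R: 113 + 0.2×(128−113) = 113 + 3 = 116 → 116
  G: 152 − 4.8 = 147.2 → 147
  B: 114 + 2.8 = 116.8 → 117
rgb(116, 147, 117) = #749375.

#749375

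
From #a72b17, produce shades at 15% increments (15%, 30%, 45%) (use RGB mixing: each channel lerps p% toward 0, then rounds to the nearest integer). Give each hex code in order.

#8e2514, #751e10, #5c180d

#a72b17 is rgb(167, 43, 23).
15%: (167 − 25.05 = 141.95→142, 43 − 6.45 = 36.55→37, 23 − 3.45 = 19.55→20) → #8e2514
30%: (167 − 50.1 = 116.9→117, 43 − 12.9 = 30.1→30, 23 − 6.9 = 16.1→16) → #751e10
45%: (167 − 75.15 = 91.85→92, 43 − 19.35 = 23.65→24, 23 − 10.35 = 12.65→13) → #5c180d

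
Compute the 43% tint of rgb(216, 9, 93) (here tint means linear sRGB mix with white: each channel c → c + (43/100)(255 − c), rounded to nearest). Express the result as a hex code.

#e973a3

A 43% tint moves each channel 43% toward 255:
  R: 216 + 0.43×(255−216) = 216 + 16.77 = 232.77 → 233
  G: 9 + 105.78 = 114.78 → 115
  B: 93 + 0.43×(255−93) = 93 + 69.66 = 162.66 → 163
rgb(233, 115, 163) = #e973a3.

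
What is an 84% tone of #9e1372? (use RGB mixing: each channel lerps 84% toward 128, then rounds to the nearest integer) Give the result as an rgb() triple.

#9e1372 is rgb(158, 19, 114).
An 84% tone moves each channel 84% toward 128:
  R: 158 + 0.84×(128−158) = 158 − 25.2 = 132.8 → 133
  G: 19 + 0.84×(128−19) = 19 + 91.56 = 110.56 → 111
  B: 114 + 0.84×(128−114) = 114 + 11.76 = 125.76 → 126

rgb(133, 111, 126)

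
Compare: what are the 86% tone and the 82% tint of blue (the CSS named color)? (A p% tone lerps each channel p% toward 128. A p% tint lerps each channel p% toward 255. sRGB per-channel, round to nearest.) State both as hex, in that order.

CSS blue is rgb(0, 0, 255).
86% tone:
  R: 0 + 0.86×(128−0) = 0 + 110.08 = 110.08 → 110
  G: 0 + 110.08 = 110.08 → 110
  B: 255 + 0.86×(128−255) = 255 − 109.22 = 145.78 → 146
  → #6E6E92
82% tint:
  R: 0 + 0.82×(255−0) = 0 + 209.1 = 209.1 → 209
  G: 0 + 0.82×(255−0) = 0 + 209.1 = 209.1 → 209
  B: 255 + 0 = 255 → 255
  → #D1D1FF

#6E6E92, #D1D1FF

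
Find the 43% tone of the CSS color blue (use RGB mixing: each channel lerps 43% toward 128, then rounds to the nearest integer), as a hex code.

CSS blue is rgb(0, 0, 255).
Per channel, c → c + 0.43(128 − c):
  R: 0 + 0.43×(128−0) = 0 + 55.04 = 55.04 → 55
  G: 0 + 55.04 = 55.04 → 55
  B: 255 + 0.43×(128−255) = 255 − 54.61 = 200.39 → 200
rgb(55, 55, 200) = #3737c8.

#3737c8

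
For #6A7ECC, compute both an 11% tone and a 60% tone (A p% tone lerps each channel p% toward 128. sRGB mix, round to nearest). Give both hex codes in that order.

#6A7ECC is rgb(106, 126, 204).
11% tone:
  R: 106 + 2.42 = 108.42 → 108
  G: 126 + 0.11×(128−126) = 126 + 0.22 = 126.22 → 126
  B: 204 + 0.11×(128−204) = 204 − 8.36 = 195.64 → 196
  → #6C7EC4
60% tone:
  R: 106 + 13.2 = 119.2 → 119
  G: 126 + 1.2 = 127.2 → 127
  B: 204 − 45.6 = 158.4 → 158
  → #777F9E

#6C7EC4, #777F9E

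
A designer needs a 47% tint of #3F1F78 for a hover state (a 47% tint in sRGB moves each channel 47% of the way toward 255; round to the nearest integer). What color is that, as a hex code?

#9988B7

#3F1F78 is rgb(63, 31, 120).
Per channel, c → c + 0.47(255 − c):
  R: 63 + 0.47×(255−63) = 63 + 90.24 = 153.24 → 153
  G: 31 + 105.28 = 136.28 → 136
  B: 120 + 0.47×(255−120) = 120 + 63.45 = 183.45 → 183
rgb(153, 136, 183) = #9988B7.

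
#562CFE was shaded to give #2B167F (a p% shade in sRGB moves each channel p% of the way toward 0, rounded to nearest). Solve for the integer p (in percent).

#562CFE is rgb(86, 44, 254); #2B167F is rgb(43, 22, 127).
On the B channel (widest range): 127 ≈ 254 + (p/100)(0 − 254), so p ≈ 100×(127 − 254)/(0 − 254) = -12700/-254 = 50.00.
p = 50 reproduces all three channels after rounding.

50%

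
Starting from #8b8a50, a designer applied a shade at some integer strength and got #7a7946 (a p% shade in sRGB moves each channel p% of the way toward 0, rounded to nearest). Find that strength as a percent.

12%

#8b8a50 is rgb(139, 138, 80); #7a7946 is rgb(122, 121, 70).
On the R channel (widest range): 122 ≈ 139 + (p/100)(0 − 139), so p ≈ 100×(122 − 139)/(0 − 139) = -1700/-139 = 12.23.
p = 12 reproduces all three channels after rounding.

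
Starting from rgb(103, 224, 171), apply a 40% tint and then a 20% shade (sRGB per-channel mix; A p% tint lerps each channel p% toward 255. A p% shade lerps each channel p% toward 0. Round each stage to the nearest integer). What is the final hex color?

A 40% tint moves each channel 40% toward 255:
  R: 103 + 0.4×(255−103) = 103 + 60.8 = 163.8 → 164
  G: 224 + 12.4 = 236.4 → 236
  B: 171 + 33.6 = 204.6 → 205
After the tint: rgb(164, 236, 205) = #A4ECCD.
Per channel, c → c + 0.2(0 − c):
  R: 164 − 32.8 = 131.2 → 131
  G: 236 + 0.2×(0−236) = 236 − 47.2 = 188.8 → 189
  B: 205 − 41 = 164 → 164
rgb(131, 189, 164) = #83BDA4.

#83BDA4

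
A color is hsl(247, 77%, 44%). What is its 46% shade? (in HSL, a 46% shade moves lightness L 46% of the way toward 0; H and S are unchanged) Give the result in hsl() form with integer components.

L moves 46% from 44 toward 0: 44 − 20.24 = 23.76 → 24.
H and S are unchanged.

hsl(247, 77%, 24%)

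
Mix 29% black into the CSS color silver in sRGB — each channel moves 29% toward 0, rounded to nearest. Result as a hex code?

CSS silver is rgb(192, 192, 192).
Lerp each channel 29% toward 0:
  R: 192 + 0.29×(0−192) = 192 − 55.68 = 136.32 → 136
  G: 192 + 0.29×(0−192) = 192 − 55.68 = 136.32 → 136
  B: 192 + 0.29×(0−192) = 192 − 55.68 = 136.32 → 136
rgb(136, 136, 136) = #888888.

#888888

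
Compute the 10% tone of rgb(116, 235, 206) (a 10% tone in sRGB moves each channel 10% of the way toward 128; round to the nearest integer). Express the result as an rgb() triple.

rgb(117, 224, 198)

A 10% tone moves each channel 10% toward 128:
  R: 116 + 1.2 = 117.2 → 117
  G: 235 − 10.7 = 224.3 → 224
  B: 206 + 0.1×(128−206) = 206 − 7.8 = 198.2 → 198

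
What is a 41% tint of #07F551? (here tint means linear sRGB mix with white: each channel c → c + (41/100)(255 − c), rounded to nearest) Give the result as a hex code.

#6DF998

#07F551 is rgb(7, 245, 81).
A 41% tint moves each channel 41% toward 255:
  R: 7 + 101.68 = 108.68 → 109
  G: 245 + 0.41×(255−245) = 245 + 4.1 = 249.1 → 249
  B: 81 + 0.41×(255−81) = 81 + 71.34 = 152.34 → 152
rgb(109, 249, 152) = #6DF998.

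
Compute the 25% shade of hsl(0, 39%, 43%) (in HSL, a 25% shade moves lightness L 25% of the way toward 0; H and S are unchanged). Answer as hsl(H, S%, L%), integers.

L moves 25% from 43 toward 0: 43 − 10.75 = 32.25 → 32.
H and S are unchanged.

hsl(0, 39%, 32%)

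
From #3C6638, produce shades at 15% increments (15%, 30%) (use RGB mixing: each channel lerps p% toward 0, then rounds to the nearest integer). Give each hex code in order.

#3C6638 is rgb(60, 102, 56).
15%: (60 − 9 = 51→51, 102 − 15.3 = 86.7→87, 56 − 8.4 = 47.6→48) → #335730
30%: (60 − 18 = 42→42, 102 − 30.6 = 71.4→71, 56 − 16.8 = 39.2→39) → #2A4727

#335730, #2A4727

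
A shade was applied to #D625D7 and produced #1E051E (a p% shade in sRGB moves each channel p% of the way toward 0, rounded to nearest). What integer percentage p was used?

#D625D7 is rgb(214, 37, 215); #1E051E is rgb(30, 5, 30).
On the B channel (widest range): 30 ≈ 215 + (p/100)(0 − 215), so p ≈ 100×(30 − 215)/(0 − 215) = -18500/-215 = 86.05.
p = 86 reproduces all three channels after rounding.

86%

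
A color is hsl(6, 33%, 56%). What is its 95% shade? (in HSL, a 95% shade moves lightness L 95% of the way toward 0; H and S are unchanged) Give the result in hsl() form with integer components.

hsl(6, 33%, 3%)

L moves 95% from 56 toward 0: 56 − 53.2 = 2.8 → 3.
H and S are unchanged.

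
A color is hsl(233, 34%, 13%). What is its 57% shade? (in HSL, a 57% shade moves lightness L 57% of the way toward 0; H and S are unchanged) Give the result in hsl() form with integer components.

hsl(233, 34%, 6%)

L moves 57% from 13 toward 0: 13 − 7.41 = 5.59 → 6.
H and S are unchanged.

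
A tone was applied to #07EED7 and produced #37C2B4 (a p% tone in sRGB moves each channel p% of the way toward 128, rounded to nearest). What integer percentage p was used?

#07EED7 is rgb(7, 238, 215); #37C2B4 is rgb(55, 194, 180).
On the R channel (widest range): 55 ≈ 7 + (p/100)(128 − 7), so p ≈ 100×(55 − 7)/(128 − 7) = 4800/121 = 39.67.
p = 40 reproduces all three channels after rounding.

40%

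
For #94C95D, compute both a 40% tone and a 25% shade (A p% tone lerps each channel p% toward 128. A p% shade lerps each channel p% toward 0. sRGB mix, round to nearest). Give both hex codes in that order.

#94C95D is rgb(148, 201, 93).
40% tone:
  R: 148 + 0.4×(128−148) = 148 − 8 = 140 → 140
  G: 201 + 0.4×(128−201) = 201 − 29.2 = 171.8 → 172
  B: 93 + 14 = 107 → 107
  → #8CAC6B
25% shade:
  R: 148 − 37 = 111 → 111
  G: 201 − 50.25 = 150.75 → 151
  B: 93 − 23.25 = 69.75 → 70
  → #6F9746

#8CAC6B, #6F9746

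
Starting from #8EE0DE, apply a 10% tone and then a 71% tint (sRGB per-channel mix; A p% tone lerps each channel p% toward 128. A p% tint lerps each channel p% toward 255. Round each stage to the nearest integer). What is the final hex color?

#DEF3F3

#8EE0DE is rgb(142, 224, 222).
A 10% tone moves each channel 10% toward 128:
  R: 142 + 0.1×(128−142) = 142 − 1.4 = 140.6 → 141
  G: 224 + 0.1×(128−224) = 224 − 9.6 = 214.4 → 214
  B: 222 + 0.1×(128−222) = 222 − 9.4 = 212.6 → 213
After the tone: rgb(141, 214, 213) = #8DD6D5.
Lerp each channel 71% toward 255:
  R: 141 + 80.94 = 221.94 → 222
  G: 214 + 29.11 = 243.11 → 243
  B: 213 + 0.71×(255−213) = 213 + 29.82 = 242.82 → 243
rgb(222, 243, 243) = #DEF3F3.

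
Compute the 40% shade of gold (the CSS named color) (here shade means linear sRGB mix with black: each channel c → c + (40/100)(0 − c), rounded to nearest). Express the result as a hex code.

#998100

CSS gold is rgb(255, 215, 0).
Per channel, c → c + 0.4(0 − c):
  R: 255 − 102 = 153 → 153
  G: 215 + 0.4×(0−215) = 215 − 86 = 129 → 129
  B: 0 + 0.4×(0−0) = 0 + 0 = 0 → 0
rgb(153, 129, 0) = #998100.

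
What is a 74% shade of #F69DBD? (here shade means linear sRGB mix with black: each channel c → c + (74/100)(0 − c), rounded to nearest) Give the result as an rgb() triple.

rgb(64, 41, 49)

#F69DBD is rgb(246, 157, 189).
Per channel, c → c + 0.74(0 − c):
  R: 246 + 0.74×(0−246) = 246 − 182.04 = 63.96 → 64
  G: 157 + 0.74×(0−157) = 157 − 116.18 = 40.82 → 41
  B: 189 + 0.74×(0−189) = 189 − 139.86 = 49.14 → 49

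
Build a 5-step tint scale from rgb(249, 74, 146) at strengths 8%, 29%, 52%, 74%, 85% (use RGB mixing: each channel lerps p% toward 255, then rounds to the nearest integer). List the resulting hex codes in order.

8%: (249→249, 74 + 14.48 = 88.48→88, 146 + 8.72 = 154.72→155) → #f9589b
29%: (249 + 1.74 = 250.74→251, 74 + 52.49 = 126.49→126, 146 + 31.61 = 177.61→178) → #fb7eb2
52%: (249 + 3.12 = 252.12→252, 74 + 94.12 = 168.12→168, 146 + 56.68 = 202.68→203) → #fca8cb
74%: (249 + 4.44 = 253.44→253, 74 + 133.94 = 207.94→208, 146 + 80.66 = 226.66→227) → #fdd0e3
85%: (249 + 5.1 = 254.1→254, 74 + 153.85 = 227.85→228, 146 + 92.65 = 238.65→239) → #fee4ef

#f9589b, #fb7eb2, #fca8cb, #fdd0e3, #fee4ef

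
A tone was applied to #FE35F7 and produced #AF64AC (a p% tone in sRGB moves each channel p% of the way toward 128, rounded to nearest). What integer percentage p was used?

63%

#FE35F7 is rgb(254, 53, 247); #AF64AC is rgb(175, 100, 172).
On the R channel (widest range): 175 ≈ 254 + (p/100)(128 − 254), so p ≈ 100×(175 − 254)/(128 − 254) = -7900/-126 = 62.70.
p = 63 reproduces all three channels after rounding.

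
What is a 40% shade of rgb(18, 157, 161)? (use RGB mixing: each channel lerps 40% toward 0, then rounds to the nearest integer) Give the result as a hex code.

#0B5E61

A 40% shade moves each channel 40% toward 0:
  R: 18 + 0.4×(0−18) = 18 − 7.2 = 10.8 → 11
  G: 157 + 0.4×(0−157) = 157 − 62.8 = 94.2 → 94
  B: 161 − 64.4 = 96.6 → 97
rgb(11, 94, 97) = #0B5E61.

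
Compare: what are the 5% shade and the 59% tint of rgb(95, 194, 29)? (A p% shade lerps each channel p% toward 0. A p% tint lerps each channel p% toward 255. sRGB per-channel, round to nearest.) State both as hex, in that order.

5% shade:
  R: 95 + 0.05×(0−95) = 95 − 4.75 = 90.25 → 90
  G: 194 − 9.7 = 184.3 → 184
  B: 29 + 0.05×(0−29) = 29 − 1.45 = 27.55 → 28
  → #5AB81C
59% tint:
  R: 95 + 0.59×(255−95) = 95 + 94.4 = 189.4 → 189
  G: 194 + 35.99 = 229.99 → 230
  B: 29 + 0.59×(255−29) = 29 + 133.34 = 162.34 → 162
  → #BDE6A2

#5AB81C, #BDE6A2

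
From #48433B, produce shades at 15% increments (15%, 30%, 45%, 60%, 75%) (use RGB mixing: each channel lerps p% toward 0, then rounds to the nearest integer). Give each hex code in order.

#48433B is rgb(72, 67, 59).
15%: (72 − 10.8 = 61.2→61, 67 − 10.05 = 56.95→57, 59 − 8.85 = 50.15→50) → #3D3932
30%: (72 − 21.6 = 50.4→50, 67 − 20.1 = 46.9→47, 59 − 17.7 = 41.3→41) → #322F29
45%: (72 − 32.4 = 39.6→40, 67 − 30.15 = 36.85→37, 59 − 26.55 = 32.45→32) → #282520
60%: (72 − 43.2 = 28.8→29, 67 − 40.2 = 26.8→27, 59 − 35.4 = 23.6→24) → #1D1B18
75%: (72 − 54 = 18→18, 67 − 50.25 = 16.75→17, 59 − 44.25 = 14.75→15) → #12110F

#3D3932, #322F29, #282520, #1D1B18, #12110F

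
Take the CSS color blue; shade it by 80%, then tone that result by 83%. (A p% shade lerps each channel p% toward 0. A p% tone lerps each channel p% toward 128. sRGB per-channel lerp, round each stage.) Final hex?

CSS blue is rgb(0, 0, 255).
An 80% shade moves each channel 80% toward 0:
  R: 0 + 0.8×(0−0) = 0 + 0 = 0 → 0
  G: 0 + 0 = 0 → 0
  B: 255 − 204 = 51 → 51
After the shade: rgb(0, 0, 51) = #000033.
An 83% tone moves each channel 83% toward 128:
  R: 0 + 0.83×(128−0) = 0 + 106.24 = 106.24 → 106
  G: 0 + 0.83×(128−0) = 0 + 106.24 = 106.24 → 106
  B: 51 + 0.83×(128−51) = 51 + 63.91 = 114.91 → 115
rgb(106, 106, 115) = #6A6A73.

#6A6A73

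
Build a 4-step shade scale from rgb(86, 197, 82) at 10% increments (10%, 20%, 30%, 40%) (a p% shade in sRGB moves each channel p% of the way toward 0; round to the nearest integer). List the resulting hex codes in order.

#4DB14A, #459E42, #3C8A39, #347631

10%: (86 − 8.6 = 77.4→77, 197 − 19.7 = 177.3→177, 82 − 8.2 = 73.8→74) → #4DB14A
20%: (86 − 17.2 = 68.8→69, 197 − 39.4 = 157.6→158, 82 − 16.4 = 65.6→66) → #459E42
30%: (86 − 25.8 = 60.2→60, 197 − 59.1 = 137.9→138, 82 − 24.6 = 57.4→57) → #3C8A39
40%: (86 − 34.4 = 51.6→52, 197 − 78.8 = 118.2→118, 82 − 32.8 = 49.2→49) → #347631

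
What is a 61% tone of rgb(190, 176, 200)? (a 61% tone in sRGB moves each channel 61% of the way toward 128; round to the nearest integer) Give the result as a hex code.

#98939C

A 61% tone moves each channel 61% toward 128:
  R: 190 + 0.61×(128−190) = 190 − 37.82 = 152.18 → 152
  G: 176 + 0.61×(128−176) = 176 − 29.28 = 146.72 → 147
  B: 200 + 0.61×(128−200) = 200 − 43.92 = 156.08 → 156
rgb(152, 147, 156) = #98939C.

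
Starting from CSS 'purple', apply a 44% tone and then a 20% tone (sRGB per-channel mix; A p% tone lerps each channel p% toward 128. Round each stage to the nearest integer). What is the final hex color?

CSS purple is rgb(128, 0, 128).
Per channel, c → c + 0.44(128 − c):
  R: 128 + 0.44×(128−128) = 128 + 0 = 128 → 128
  G: 0 + 56.32 = 56.32 → 56
  B: 128 + 0.44×(128−128) = 128 + 0 = 128 → 128
After the tone: rgb(128, 56, 128) = #803880.
Per channel, c → c + 0.2(128 − c):
  R: 128 + 0.2×(128−128) = 128 + 0 = 128 → 128
  G: 56 + 0.2×(128−56) = 56 + 14.4 = 70.4 → 70
  B: 128 + 0.2×(128−128) = 128 + 0 = 128 → 128
rgb(128, 70, 128) = #804680.

#804680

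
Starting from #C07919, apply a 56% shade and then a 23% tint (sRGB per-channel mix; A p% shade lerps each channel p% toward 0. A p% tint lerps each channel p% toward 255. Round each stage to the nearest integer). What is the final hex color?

#C07919 is rgb(192, 121, 25).
Lerp each channel 56% toward 0:
  R: 192 + 0.56×(0−192) = 192 − 107.52 = 84.48 → 84
  G: 121 + 0.56×(0−121) = 121 − 67.76 = 53.24 → 53
  B: 25 + 0.56×(0−25) = 25 − 14 = 11 → 11
After the shade: rgb(84, 53, 11) = #54350B.
A 23% tint moves each channel 23% toward 255:
  R: 84 + 39.33 = 123.33 → 123
  G: 53 + 0.23×(255−53) = 53 + 46.46 = 99.46 → 99
  B: 11 + 0.23×(255−11) = 11 + 56.12 = 67.12 → 67
rgb(123, 99, 67) = #7B6343.

#7B6343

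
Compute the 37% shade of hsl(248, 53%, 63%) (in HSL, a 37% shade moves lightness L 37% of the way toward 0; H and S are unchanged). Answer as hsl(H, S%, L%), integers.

L moves 37% from 63 toward 0: 63 − 23.31 = 39.69 → 40.
H and S are unchanged.

hsl(248, 53%, 40%)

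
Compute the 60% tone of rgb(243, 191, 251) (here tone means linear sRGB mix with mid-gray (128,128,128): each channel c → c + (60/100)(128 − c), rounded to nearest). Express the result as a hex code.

#AE99B1

Lerp each channel 60% toward 128:
  R: 243 + 0.6×(128−243) = 243 − 69 = 174 → 174
  G: 191 − 37.8 = 153.2 → 153
  B: 251 + 0.6×(128−251) = 251 − 73.8 = 177.2 → 177
rgb(174, 153, 177) = #AE99B1.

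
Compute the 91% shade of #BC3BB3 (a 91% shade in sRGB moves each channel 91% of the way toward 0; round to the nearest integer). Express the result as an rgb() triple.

rgb(17, 5, 16)

#BC3BB3 is rgb(188, 59, 179).
A 91% shade moves each channel 91% toward 0:
  R: 188 + 0.91×(0−188) = 188 − 171.08 = 16.92 → 17
  G: 59 + 0.91×(0−59) = 59 − 53.69 = 5.31 → 5
  B: 179 + 0.91×(0−179) = 179 − 162.89 = 16.11 → 16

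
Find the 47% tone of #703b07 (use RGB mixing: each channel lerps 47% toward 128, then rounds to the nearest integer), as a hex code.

#785b40

#703b07 is rgb(112, 59, 7).
A 47% tone moves each channel 47% toward 128:
  R: 112 + 0.47×(128−112) = 112 + 7.52 = 119.52 → 120
  G: 59 + 32.43 = 91.43 → 91
  B: 7 + 0.47×(128−7) = 7 + 56.87 = 63.87 → 64
rgb(120, 91, 64) = #785b40.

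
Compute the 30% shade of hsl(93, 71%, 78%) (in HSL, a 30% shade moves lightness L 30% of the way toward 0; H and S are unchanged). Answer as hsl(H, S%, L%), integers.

hsl(93, 71%, 55%)

L moves 30% from 78 toward 0: 78 − 23.4 = 54.6 → 55.
H and S are unchanged.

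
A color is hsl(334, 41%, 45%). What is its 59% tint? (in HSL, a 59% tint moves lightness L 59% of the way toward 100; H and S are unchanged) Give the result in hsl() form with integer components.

L moves 59% from 45 toward 100: 45 + 32.45 = 77.45 → 77.
H and S are unchanged.

hsl(334, 41%, 77%)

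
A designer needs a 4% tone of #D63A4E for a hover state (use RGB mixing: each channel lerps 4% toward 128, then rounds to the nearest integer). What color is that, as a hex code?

#D63A4E is rgb(214, 58, 78).
Lerp each channel 4% toward 128:
  R: 214 + 0.04×(128−214) = 214 − 3.44 = 210.56 → 211
  G: 58 + 2.8 = 60.8 → 61
  B: 78 + 2 = 80 → 80
rgb(211, 61, 80) = #D33D50.

#D33D50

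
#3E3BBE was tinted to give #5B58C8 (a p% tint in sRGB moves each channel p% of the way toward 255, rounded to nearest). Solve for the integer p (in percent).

15%

#3E3BBE is rgb(62, 59, 190); #5B58C8 is rgb(91, 88, 200).
On the G channel (widest range): 88 ≈ 59 + (p/100)(255 − 59), so p ≈ 100×(88 − 59)/(255 − 59) = 2900/196 = 14.80.
p = 15 reproduces all three channels after rounding.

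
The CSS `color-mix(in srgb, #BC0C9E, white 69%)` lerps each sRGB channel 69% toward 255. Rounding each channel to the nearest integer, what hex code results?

#EAB4E1

#BC0C9E is rgb(188, 12, 158).
Lerp each channel 69% toward 255:
  R: 188 + 0.69×(255−188) = 188 + 46.23 = 234.23 → 234
  G: 12 + 0.69×(255−12) = 12 + 167.67 = 179.67 → 180
  B: 158 + 0.69×(255−158) = 158 + 66.93 = 224.93 → 225
rgb(234, 180, 225) = #EAB4E1.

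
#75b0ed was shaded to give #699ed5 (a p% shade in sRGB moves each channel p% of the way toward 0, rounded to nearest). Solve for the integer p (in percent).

#75b0ed is rgb(117, 176, 237); #699ed5 is rgb(105, 158, 213).
On the B channel (widest range): 213 ≈ 237 + (p/100)(0 − 237), so p ≈ 100×(213 − 237)/(0 − 237) = -2400/-237 = 10.13.
p = 10 reproduces all three channels after rounding.

10%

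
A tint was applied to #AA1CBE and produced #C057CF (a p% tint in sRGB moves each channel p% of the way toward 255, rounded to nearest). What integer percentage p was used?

#AA1CBE is rgb(170, 28, 190); #C057CF is rgb(192, 87, 207).
On the G channel (widest range): 87 ≈ 28 + (p/100)(255 − 28), so p ≈ 100×(87 − 28)/(255 − 28) = 5900/227 = 25.99.
p = 26 reproduces all three channels after rounding.

26%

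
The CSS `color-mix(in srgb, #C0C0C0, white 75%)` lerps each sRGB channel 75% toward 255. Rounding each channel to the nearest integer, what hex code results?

#C0C0C0 is rgb(192, 192, 192).
A 75% tint moves each channel 75% toward 255:
  R: 192 + 0.75×(255−192) = 192 + 47.25 = 239.25 → 239
  G: 192 + 0.75×(255−192) = 192 + 47.25 = 239.25 → 239
  B: 192 + 0.75×(255−192) = 192 + 47.25 = 239.25 → 239
rgb(239, 239, 239) = #EFEFEF.

#EFEFEF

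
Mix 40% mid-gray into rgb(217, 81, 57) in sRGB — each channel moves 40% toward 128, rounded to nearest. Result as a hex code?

#B56455

Lerp each channel 40% toward 128:
  R: 217 − 35.6 = 181.4 → 181
  G: 81 + 18.8 = 99.8 → 100
  B: 57 + 0.4×(128−57) = 57 + 28.4 = 85.4 → 85
rgb(181, 100, 85) = #B56455.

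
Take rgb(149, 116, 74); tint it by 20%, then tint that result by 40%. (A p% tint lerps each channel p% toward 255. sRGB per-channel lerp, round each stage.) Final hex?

#ccbca8

Per channel, c → c + 0.2(255 − c):
  R: 149 + 21.2 = 170.2 → 170
  G: 116 + 0.2×(255−116) = 116 + 27.8 = 143.8 → 144
  B: 74 + 0.2×(255−74) = 74 + 36.2 = 110.2 → 110
After the tint: rgb(170, 144, 110) = #aa906e.
Per channel, c → c + 0.4(255 − c):
  R: 170 + 34 = 204 → 204
  G: 144 + 0.4×(255−144) = 144 + 44.4 = 188.4 → 188
  B: 110 + 58 = 168 → 168
rgb(204, 188, 168) = #ccbca8.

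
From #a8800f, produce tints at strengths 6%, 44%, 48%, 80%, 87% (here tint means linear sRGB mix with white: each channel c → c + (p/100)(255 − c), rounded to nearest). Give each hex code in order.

#a8800f is rgb(168, 128, 15).
6%: (168 + 5.22 = 173.22→173, 128 + 7.62 = 135.62→136, 15 + 14.4 = 29.4→29) → #ad881d
44%: (168 + 38.28 = 206.28→206, 128 + 55.88 = 183.88→184, 15 + 105.6 = 120.6→121) → #ceb879
48%: (168 + 41.76 = 209.76→210, 128 + 60.96 = 188.96→189, 15 + 115.2 = 130.2→130) → #d2bd82
80%: (168 + 69.6 = 237.6→238, 128 + 101.6 = 229.6→230, 15 + 192 = 207→207) → #eee6cf
87%: (168 + 75.69 = 243.69→244, 128 + 110.49 = 238.49→238, 15 + 208.8 = 223.8→224) → #f4eee0

#ad881d, #ceb879, #d2bd82, #eee6cf, #f4eee0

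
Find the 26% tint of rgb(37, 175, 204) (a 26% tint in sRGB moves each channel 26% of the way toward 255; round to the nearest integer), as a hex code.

Per channel, c → c + 0.26(255 − c):
  R: 37 + 0.26×(255−37) = 37 + 56.68 = 93.68 → 94
  G: 175 + 20.8 = 195.8 → 196
  B: 204 + 13.26 = 217.26 → 217
rgb(94, 196, 217) = #5EC4D9.

#5EC4D9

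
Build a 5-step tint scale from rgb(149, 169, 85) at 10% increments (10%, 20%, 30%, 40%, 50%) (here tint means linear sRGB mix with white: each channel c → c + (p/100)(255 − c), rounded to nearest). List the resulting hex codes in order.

10%: (149 + 10.6 = 159.6→160, 169 + 8.6 = 177.6→178, 85 + 17 = 102→102) → #A0B266
20%: (149 + 21.2 = 170.2→170, 169 + 17.2 = 186.2→186, 85 + 34 = 119→119) → #AABA77
30%: (149 + 31.8 = 180.8→181, 169 + 25.8 = 194.8→195, 85 + 51 = 136→136) → #B5C388
40%: (149 + 42.4 = 191.4→191, 169 + 34.4 = 203.4→203, 85 + 68 = 153→153) → #BFCB99
50%: (149 + 53 = 202→202, 169 + 43 = 212→212, 85 + 85 = 170→170) → #CAD4AA

#A0B266, #AABA77, #B5C388, #BFCB99, #CAD4AA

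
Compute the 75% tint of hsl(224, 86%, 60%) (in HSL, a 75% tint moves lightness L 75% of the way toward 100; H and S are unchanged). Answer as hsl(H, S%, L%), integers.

hsl(224, 86%, 90%)

L moves 75% from 60 toward 100: 60 + 30 = 90 → 90.
H and S are unchanged.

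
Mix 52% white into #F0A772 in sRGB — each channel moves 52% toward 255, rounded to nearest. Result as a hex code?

#F8D5BB

#F0A772 is rgb(240, 167, 114).
Lerp each channel 52% toward 255:
  R: 240 + 0.52×(255−240) = 240 + 7.8 = 247.8 → 248
  G: 167 + 0.52×(255−167) = 167 + 45.76 = 212.76 → 213
  B: 114 + 0.52×(255−114) = 114 + 73.32 = 187.32 → 187
rgb(248, 213, 187) = #F8D5BB.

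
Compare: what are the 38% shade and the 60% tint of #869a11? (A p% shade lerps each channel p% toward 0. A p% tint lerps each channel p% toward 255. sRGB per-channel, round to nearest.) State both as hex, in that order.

#869a11 is rgb(134, 154, 17).
38% shade:
  R: 134 − 50.92 = 83.08 → 83
  G: 154 + 0.38×(0−154) = 154 − 58.52 = 95.48 → 95
  B: 17 + 0.38×(0−17) = 17 − 6.46 = 10.54 → 11
  → #535f0b
60% tint:
  R: 134 + 72.6 = 206.6 → 207
  G: 154 + 60.6 = 214.6 → 215
  B: 17 + 0.6×(255−17) = 17 + 142.8 = 159.8 → 160
  → #cfd7a0

#535f0b, #cfd7a0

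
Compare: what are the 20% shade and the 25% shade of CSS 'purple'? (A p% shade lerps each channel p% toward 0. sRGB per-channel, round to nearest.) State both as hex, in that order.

#660066, #600060

CSS purple is rgb(128, 0, 128).
20% shade:
  R: 128 + 0.2×(0−128) = 128 − 25.6 = 102.4 → 102
  G: 0 + 0.2×(0−0) = 0 + 0 = 0 → 0
  B: 128 + 0.2×(0−128) = 128 − 25.6 = 102.4 → 102
  → #660066
25% shade:
  R: 128 + 0.25×(0−128) = 128 − 32 = 96 → 96
  G: 0 + 0.25×(0−0) = 0 + 0 = 0 → 0
  B: 128 + 0.25×(0−128) = 128 − 32 = 96 → 96
  → #600060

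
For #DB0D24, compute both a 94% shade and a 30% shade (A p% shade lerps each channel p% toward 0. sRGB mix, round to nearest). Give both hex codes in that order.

#0D0102, #990919

#DB0D24 is rgb(219, 13, 36).
94% shade:
  R: 219 + 0.94×(0−219) = 219 − 205.86 = 13.14 → 13
  G: 13 − 12.22 = 0.78 → 1
  B: 36 − 33.84 = 2.16 → 2
  → #0D0102
30% shade:
  R: 219 + 0.3×(0−219) = 219 − 65.7 = 153.3 → 153
  G: 13 − 3.9 = 9.1 → 9
  B: 36 − 10.8 = 25.2 → 25
  → #990919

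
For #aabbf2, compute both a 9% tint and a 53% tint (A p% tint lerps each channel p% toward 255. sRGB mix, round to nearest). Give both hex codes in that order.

#aabbf2 is rgb(170, 187, 242).
9% tint:
  R: 170 + 0.09×(255−170) = 170 + 7.65 = 177.65 → 178
  G: 187 + 0.09×(255−187) = 187 + 6.12 = 193.12 → 193
  B: 242 + 0.09×(255−242) = 242 + 1.17 = 243.17 → 243
  → #b2c1f3
53% tint:
  R: 170 + 0.53×(255−170) = 170 + 45.05 = 215.05 → 215
  G: 187 + 36.04 = 223.04 → 223
  B: 242 + 0.53×(255−242) = 242 + 6.89 = 248.89 → 249
  → #d7dff9

#b2c1f3, #d7dff9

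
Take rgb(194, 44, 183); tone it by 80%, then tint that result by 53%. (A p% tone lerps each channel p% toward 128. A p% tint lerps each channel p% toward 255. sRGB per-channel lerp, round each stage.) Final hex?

Per channel, c → c + 0.8(128 − c):
  R: 194 − 52.8 = 141.2 → 141
  G: 44 + 67.2 = 111.2 → 111
  B: 183 − 44 = 139 → 139
After the tone: rgb(141, 111, 139) = #8D6F8B.
A 53% tint moves each channel 53% toward 255:
  R: 141 + 60.42 = 201.42 → 201
  G: 111 + 76.32 = 187.32 → 187
  B: 139 + 61.48 = 200.48 → 200
rgb(201, 187, 200) = #C9BBC8.

#C9BBC8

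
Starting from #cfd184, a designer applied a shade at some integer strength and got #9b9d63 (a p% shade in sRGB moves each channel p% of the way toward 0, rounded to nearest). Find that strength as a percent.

#cfd184 is rgb(207, 209, 132); #9b9d63 is rgb(155, 157, 99).
On the G channel (widest range): 157 ≈ 209 + (p/100)(0 − 209), so p ≈ 100×(157 − 209)/(0 − 209) = -5200/-209 = 24.88.
p = 25 reproduces all three channels after rounding.

25%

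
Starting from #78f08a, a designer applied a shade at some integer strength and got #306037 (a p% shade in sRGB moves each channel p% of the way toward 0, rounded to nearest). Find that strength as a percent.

60%

#78f08a is rgb(120, 240, 138); #306037 is rgb(48, 96, 55).
On the G channel (widest range): 96 ≈ 240 + (p/100)(0 − 240), so p ≈ 100×(96 − 240)/(0 − 240) = -14400/-240 = 60.00.
p = 60 reproduces all three channels after rounding.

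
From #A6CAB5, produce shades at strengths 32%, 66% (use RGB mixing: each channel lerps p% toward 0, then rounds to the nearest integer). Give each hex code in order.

#A6CAB5 is rgb(166, 202, 181).
32%: (166 − 53.12 = 112.88→113, 202 − 64.64 = 137.36→137, 181 − 57.92 = 123.08→123) → #71897B
66%: (166 − 109.56 = 56.44→56, 202 − 133.32 = 68.68→69, 181 − 119.46 = 61.54→62) → #38453E

#71897B, #38453E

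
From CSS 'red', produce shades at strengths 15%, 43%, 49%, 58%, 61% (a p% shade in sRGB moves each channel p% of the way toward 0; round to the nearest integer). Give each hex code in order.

CSS red is rgb(255, 0, 0).
15%: (255 − 38.25 = 216.75→217, 0→0, 0→0) → #D90000
43%: (255 − 109.65 = 145.35→145, 0→0, 0→0) → #910000
49%: (255 − 124.95 = 130.05→130, 0→0, 0→0) → #820000
58%: (255 − 147.9 = 107.1→107, 0→0, 0→0) → #6B0000
61%: (255 − 155.55 = 99.45→99, 0→0, 0→0) → #630000

#D90000, #910000, #820000, #6B0000, #630000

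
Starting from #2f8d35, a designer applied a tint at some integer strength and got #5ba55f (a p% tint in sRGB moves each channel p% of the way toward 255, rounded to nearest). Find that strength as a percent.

21%

#2f8d35 is rgb(47, 141, 53); #5ba55f is rgb(91, 165, 95).
On the R channel (widest range): 91 ≈ 47 + (p/100)(255 − 47), so p ≈ 100×(91 − 47)/(255 − 47) = 4400/208 = 21.15.
p = 21 reproduces all three channels after rounding.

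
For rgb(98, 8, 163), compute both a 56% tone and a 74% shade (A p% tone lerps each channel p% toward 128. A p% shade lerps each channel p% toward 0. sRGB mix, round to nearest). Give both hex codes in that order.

#734B8F, #19022A

56% tone:
  R: 98 + 16.8 = 114.8 → 115
  G: 8 + 67.2 = 75.2 → 75
  B: 163 − 19.6 = 143.4 → 143
  → #734B8F
74% shade:
  R: 98 + 0.74×(0−98) = 98 − 72.52 = 25.48 → 25
  G: 8 + 0.74×(0−8) = 8 − 5.92 = 2.08 → 2
  B: 163 − 120.62 = 42.38 → 42
  → #19022A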